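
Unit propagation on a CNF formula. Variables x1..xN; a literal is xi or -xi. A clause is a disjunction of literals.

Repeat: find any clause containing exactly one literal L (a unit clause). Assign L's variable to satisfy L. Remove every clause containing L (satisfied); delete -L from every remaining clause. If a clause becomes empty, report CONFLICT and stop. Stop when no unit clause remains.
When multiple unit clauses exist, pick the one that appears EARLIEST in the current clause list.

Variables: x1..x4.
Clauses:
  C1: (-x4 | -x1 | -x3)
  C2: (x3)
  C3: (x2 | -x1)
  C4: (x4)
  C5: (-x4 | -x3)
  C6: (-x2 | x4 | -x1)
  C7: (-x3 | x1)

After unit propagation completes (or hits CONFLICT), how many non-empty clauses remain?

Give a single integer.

Answer: 3

Derivation:
unit clause [3] forces x3=T; simplify:
  drop -3 from [-4, -1, -3] -> [-4, -1]
  drop -3 from [-4, -3] -> [-4]
  drop -3 from [-3, 1] -> [1]
  satisfied 1 clause(s); 6 remain; assigned so far: [3]
unit clause [4] forces x4=T; simplify:
  drop -4 from [-4, -1] -> [-1]
  drop -4 from [-4] -> [] (empty!)
  satisfied 2 clause(s); 4 remain; assigned so far: [3, 4]
CONFLICT (empty clause)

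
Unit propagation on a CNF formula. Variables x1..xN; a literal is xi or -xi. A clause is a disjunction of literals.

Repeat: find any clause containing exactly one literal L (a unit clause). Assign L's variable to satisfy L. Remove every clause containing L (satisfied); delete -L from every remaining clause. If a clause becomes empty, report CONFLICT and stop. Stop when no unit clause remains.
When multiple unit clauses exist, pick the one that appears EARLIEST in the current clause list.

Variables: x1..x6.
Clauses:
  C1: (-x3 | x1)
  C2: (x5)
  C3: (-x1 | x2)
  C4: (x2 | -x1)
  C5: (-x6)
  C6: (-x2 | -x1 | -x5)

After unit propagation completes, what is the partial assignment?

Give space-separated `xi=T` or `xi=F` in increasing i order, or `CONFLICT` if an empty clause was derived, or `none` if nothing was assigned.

Answer: x5=T x6=F

Derivation:
unit clause [5] forces x5=T; simplify:
  drop -5 from [-2, -1, -5] -> [-2, -1]
  satisfied 1 clause(s); 5 remain; assigned so far: [5]
unit clause [-6] forces x6=F; simplify:
  satisfied 1 clause(s); 4 remain; assigned so far: [5, 6]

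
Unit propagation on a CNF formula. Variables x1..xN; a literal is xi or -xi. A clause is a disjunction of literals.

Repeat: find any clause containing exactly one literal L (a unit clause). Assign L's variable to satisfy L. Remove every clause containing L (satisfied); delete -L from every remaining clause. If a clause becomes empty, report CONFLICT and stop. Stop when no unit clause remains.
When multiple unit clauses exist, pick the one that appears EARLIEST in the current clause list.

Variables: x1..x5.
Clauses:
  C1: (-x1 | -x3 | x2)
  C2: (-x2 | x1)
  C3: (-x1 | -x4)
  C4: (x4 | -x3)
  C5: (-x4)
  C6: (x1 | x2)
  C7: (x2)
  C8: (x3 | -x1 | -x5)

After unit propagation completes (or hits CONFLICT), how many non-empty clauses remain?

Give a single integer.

Answer: 0

Derivation:
unit clause [-4] forces x4=F; simplify:
  drop 4 from [4, -3] -> [-3]
  satisfied 2 clause(s); 6 remain; assigned so far: [4]
unit clause [-3] forces x3=F; simplify:
  drop 3 from [3, -1, -5] -> [-1, -5]
  satisfied 2 clause(s); 4 remain; assigned so far: [3, 4]
unit clause [2] forces x2=T; simplify:
  drop -2 from [-2, 1] -> [1]
  satisfied 2 clause(s); 2 remain; assigned so far: [2, 3, 4]
unit clause [1] forces x1=T; simplify:
  drop -1 from [-1, -5] -> [-5]
  satisfied 1 clause(s); 1 remain; assigned so far: [1, 2, 3, 4]
unit clause [-5] forces x5=F; simplify:
  satisfied 1 clause(s); 0 remain; assigned so far: [1, 2, 3, 4, 5]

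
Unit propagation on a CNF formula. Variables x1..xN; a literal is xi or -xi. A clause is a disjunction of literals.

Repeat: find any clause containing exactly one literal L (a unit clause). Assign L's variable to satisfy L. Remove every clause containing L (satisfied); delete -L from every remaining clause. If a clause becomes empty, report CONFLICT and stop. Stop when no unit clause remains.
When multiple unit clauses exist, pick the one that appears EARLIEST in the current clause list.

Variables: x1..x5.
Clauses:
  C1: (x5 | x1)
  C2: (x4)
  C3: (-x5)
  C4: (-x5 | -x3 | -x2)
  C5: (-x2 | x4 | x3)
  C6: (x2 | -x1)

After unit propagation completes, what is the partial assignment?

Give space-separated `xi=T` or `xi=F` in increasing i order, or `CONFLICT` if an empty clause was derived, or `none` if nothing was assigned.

unit clause [4] forces x4=T; simplify:
  satisfied 2 clause(s); 4 remain; assigned so far: [4]
unit clause [-5] forces x5=F; simplify:
  drop 5 from [5, 1] -> [1]
  satisfied 2 clause(s); 2 remain; assigned so far: [4, 5]
unit clause [1] forces x1=T; simplify:
  drop -1 from [2, -1] -> [2]
  satisfied 1 clause(s); 1 remain; assigned so far: [1, 4, 5]
unit clause [2] forces x2=T; simplify:
  satisfied 1 clause(s); 0 remain; assigned so far: [1, 2, 4, 5]

Answer: x1=T x2=T x4=T x5=F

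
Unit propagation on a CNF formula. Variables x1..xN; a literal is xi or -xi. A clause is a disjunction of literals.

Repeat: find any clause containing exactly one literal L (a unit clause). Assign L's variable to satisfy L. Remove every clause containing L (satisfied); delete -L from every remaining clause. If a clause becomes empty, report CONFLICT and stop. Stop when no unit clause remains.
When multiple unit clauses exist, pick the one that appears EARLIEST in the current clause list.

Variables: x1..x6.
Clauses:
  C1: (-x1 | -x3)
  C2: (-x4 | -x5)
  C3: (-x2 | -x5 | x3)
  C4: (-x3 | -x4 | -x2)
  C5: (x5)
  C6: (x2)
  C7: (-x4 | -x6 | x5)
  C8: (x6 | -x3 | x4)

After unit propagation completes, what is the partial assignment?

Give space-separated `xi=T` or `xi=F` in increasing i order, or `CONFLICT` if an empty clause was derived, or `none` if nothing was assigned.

unit clause [5] forces x5=T; simplify:
  drop -5 from [-4, -5] -> [-4]
  drop -5 from [-2, -5, 3] -> [-2, 3]
  satisfied 2 clause(s); 6 remain; assigned so far: [5]
unit clause [-4] forces x4=F; simplify:
  drop 4 from [6, -3, 4] -> [6, -3]
  satisfied 2 clause(s); 4 remain; assigned so far: [4, 5]
unit clause [2] forces x2=T; simplify:
  drop -2 from [-2, 3] -> [3]
  satisfied 1 clause(s); 3 remain; assigned so far: [2, 4, 5]
unit clause [3] forces x3=T; simplify:
  drop -3 from [-1, -3] -> [-1]
  drop -3 from [6, -3] -> [6]
  satisfied 1 clause(s); 2 remain; assigned so far: [2, 3, 4, 5]
unit clause [-1] forces x1=F; simplify:
  satisfied 1 clause(s); 1 remain; assigned so far: [1, 2, 3, 4, 5]
unit clause [6] forces x6=T; simplify:
  satisfied 1 clause(s); 0 remain; assigned so far: [1, 2, 3, 4, 5, 6]

Answer: x1=F x2=T x3=T x4=F x5=T x6=T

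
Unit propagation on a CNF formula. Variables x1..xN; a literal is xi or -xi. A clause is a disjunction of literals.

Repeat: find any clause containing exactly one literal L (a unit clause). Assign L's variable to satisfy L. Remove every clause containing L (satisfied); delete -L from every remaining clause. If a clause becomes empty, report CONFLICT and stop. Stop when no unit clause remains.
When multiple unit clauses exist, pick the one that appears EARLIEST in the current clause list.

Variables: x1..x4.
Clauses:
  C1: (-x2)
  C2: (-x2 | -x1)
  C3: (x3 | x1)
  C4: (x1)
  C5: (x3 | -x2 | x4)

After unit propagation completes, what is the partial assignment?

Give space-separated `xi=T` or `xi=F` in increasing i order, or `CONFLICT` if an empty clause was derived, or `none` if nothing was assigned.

Answer: x1=T x2=F

Derivation:
unit clause [-2] forces x2=F; simplify:
  satisfied 3 clause(s); 2 remain; assigned so far: [2]
unit clause [1] forces x1=T; simplify:
  satisfied 2 clause(s); 0 remain; assigned so far: [1, 2]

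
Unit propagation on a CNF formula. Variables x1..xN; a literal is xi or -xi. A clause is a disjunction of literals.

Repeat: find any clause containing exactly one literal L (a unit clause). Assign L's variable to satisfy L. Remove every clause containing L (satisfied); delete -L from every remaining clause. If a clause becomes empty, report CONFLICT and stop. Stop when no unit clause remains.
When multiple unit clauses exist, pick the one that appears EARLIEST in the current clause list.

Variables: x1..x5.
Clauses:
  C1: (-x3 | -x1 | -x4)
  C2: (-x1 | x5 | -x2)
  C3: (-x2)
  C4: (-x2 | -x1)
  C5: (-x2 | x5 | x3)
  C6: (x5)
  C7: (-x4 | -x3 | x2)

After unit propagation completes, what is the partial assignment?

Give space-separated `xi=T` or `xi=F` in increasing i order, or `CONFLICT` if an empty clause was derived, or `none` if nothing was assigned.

unit clause [-2] forces x2=F; simplify:
  drop 2 from [-4, -3, 2] -> [-4, -3]
  satisfied 4 clause(s); 3 remain; assigned so far: [2]
unit clause [5] forces x5=T; simplify:
  satisfied 1 clause(s); 2 remain; assigned so far: [2, 5]

Answer: x2=F x5=T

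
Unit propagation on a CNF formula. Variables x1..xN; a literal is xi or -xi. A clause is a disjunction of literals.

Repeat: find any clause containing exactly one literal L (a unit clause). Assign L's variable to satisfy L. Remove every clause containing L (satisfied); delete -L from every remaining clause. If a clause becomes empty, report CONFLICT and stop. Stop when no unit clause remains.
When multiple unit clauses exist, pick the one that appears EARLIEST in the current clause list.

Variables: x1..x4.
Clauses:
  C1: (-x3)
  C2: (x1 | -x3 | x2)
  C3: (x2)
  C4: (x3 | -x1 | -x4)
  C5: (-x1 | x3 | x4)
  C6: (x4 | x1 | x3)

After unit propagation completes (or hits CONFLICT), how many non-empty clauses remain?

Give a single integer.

Answer: 3

Derivation:
unit clause [-3] forces x3=F; simplify:
  drop 3 from [3, -1, -4] -> [-1, -4]
  drop 3 from [-1, 3, 4] -> [-1, 4]
  drop 3 from [4, 1, 3] -> [4, 1]
  satisfied 2 clause(s); 4 remain; assigned so far: [3]
unit clause [2] forces x2=T; simplify:
  satisfied 1 clause(s); 3 remain; assigned so far: [2, 3]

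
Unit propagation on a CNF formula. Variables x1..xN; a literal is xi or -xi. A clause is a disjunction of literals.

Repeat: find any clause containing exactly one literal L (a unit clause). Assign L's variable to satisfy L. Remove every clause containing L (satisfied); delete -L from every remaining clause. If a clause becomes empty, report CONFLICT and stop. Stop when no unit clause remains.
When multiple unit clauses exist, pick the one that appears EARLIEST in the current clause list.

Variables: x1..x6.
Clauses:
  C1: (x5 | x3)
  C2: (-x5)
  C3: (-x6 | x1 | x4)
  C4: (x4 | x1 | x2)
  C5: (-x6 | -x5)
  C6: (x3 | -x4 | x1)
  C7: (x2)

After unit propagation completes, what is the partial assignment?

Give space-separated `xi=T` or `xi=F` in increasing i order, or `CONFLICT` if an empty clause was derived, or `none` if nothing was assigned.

Answer: x2=T x3=T x5=F

Derivation:
unit clause [-5] forces x5=F; simplify:
  drop 5 from [5, 3] -> [3]
  satisfied 2 clause(s); 5 remain; assigned so far: [5]
unit clause [3] forces x3=T; simplify:
  satisfied 2 clause(s); 3 remain; assigned so far: [3, 5]
unit clause [2] forces x2=T; simplify:
  satisfied 2 clause(s); 1 remain; assigned so far: [2, 3, 5]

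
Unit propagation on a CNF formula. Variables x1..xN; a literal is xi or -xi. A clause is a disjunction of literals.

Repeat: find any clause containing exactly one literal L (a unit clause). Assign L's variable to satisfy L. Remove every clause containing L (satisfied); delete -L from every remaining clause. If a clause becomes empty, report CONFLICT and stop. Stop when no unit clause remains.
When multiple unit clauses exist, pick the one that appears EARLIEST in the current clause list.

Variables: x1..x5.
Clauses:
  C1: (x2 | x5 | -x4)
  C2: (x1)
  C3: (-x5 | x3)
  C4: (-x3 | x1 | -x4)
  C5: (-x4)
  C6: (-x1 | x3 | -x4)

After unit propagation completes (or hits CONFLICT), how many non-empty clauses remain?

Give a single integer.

Answer: 1

Derivation:
unit clause [1] forces x1=T; simplify:
  drop -1 from [-1, 3, -4] -> [3, -4]
  satisfied 2 clause(s); 4 remain; assigned so far: [1]
unit clause [-4] forces x4=F; simplify:
  satisfied 3 clause(s); 1 remain; assigned so far: [1, 4]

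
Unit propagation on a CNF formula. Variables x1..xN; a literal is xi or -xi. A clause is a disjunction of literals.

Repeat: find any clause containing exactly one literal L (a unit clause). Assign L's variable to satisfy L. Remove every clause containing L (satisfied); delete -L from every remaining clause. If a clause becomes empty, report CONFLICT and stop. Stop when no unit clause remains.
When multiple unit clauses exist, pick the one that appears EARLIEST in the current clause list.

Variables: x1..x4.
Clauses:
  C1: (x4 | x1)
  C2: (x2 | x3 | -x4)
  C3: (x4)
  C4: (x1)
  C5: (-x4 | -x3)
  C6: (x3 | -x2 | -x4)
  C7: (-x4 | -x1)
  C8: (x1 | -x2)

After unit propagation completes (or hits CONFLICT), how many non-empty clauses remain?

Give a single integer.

Answer: 3

Derivation:
unit clause [4] forces x4=T; simplify:
  drop -4 from [2, 3, -4] -> [2, 3]
  drop -4 from [-4, -3] -> [-3]
  drop -4 from [3, -2, -4] -> [3, -2]
  drop -4 from [-4, -1] -> [-1]
  satisfied 2 clause(s); 6 remain; assigned so far: [4]
unit clause [1] forces x1=T; simplify:
  drop -1 from [-1] -> [] (empty!)
  satisfied 2 clause(s); 4 remain; assigned so far: [1, 4]
CONFLICT (empty clause)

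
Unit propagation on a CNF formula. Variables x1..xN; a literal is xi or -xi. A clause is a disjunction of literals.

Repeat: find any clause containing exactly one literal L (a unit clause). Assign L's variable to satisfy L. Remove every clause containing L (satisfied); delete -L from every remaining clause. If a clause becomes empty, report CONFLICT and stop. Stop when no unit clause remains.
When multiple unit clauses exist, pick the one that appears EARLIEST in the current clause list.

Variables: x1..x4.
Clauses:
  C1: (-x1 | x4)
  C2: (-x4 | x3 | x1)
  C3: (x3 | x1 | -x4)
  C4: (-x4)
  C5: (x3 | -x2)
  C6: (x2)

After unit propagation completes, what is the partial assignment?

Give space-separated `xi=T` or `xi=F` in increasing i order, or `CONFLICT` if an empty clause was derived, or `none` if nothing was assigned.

unit clause [-4] forces x4=F; simplify:
  drop 4 from [-1, 4] -> [-1]
  satisfied 3 clause(s); 3 remain; assigned so far: [4]
unit clause [-1] forces x1=F; simplify:
  satisfied 1 clause(s); 2 remain; assigned so far: [1, 4]
unit clause [2] forces x2=T; simplify:
  drop -2 from [3, -2] -> [3]
  satisfied 1 clause(s); 1 remain; assigned so far: [1, 2, 4]
unit clause [3] forces x3=T; simplify:
  satisfied 1 clause(s); 0 remain; assigned so far: [1, 2, 3, 4]

Answer: x1=F x2=T x3=T x4=F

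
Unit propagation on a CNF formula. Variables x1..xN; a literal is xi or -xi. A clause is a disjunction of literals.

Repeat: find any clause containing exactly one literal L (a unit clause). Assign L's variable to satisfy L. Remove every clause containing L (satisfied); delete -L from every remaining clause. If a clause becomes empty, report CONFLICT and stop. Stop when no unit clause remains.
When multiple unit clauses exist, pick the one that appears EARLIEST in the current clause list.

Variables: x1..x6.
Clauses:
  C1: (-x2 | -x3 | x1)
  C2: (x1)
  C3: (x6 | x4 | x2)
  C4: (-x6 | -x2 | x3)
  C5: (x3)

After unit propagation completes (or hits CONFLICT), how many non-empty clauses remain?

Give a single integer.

unit clause [1] forces x1=T; simplify:
  satisfied 2 clause(s); 3 remain; assigned so far: [1]
unit clause [3] forces x3=T; simplify:
  satisfied 2 clause(s); 1 remain; assigned so far: [1, 3]

Answer: 1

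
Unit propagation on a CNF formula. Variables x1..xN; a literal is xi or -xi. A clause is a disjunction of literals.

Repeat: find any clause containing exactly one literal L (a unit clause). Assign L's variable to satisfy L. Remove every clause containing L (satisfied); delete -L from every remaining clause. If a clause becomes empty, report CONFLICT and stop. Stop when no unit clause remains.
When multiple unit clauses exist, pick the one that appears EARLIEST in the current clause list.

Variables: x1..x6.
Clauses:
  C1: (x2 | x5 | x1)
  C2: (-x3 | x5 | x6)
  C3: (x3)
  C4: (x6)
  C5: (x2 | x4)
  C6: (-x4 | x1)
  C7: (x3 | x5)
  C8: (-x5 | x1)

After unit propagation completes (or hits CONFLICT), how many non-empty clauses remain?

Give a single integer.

unit clause [3] forces x3=T; simplify:
  drop -3 from [-3, 5, 6] -> [5, 6]
  satisfied 2 clause(s); 6 remain; assigned so far: [3]
unit clause [6] forces x6=T; simplify:
  satisfied 2 clause(s); 4 remain; assigned so far: [3, 6]

Answer: 4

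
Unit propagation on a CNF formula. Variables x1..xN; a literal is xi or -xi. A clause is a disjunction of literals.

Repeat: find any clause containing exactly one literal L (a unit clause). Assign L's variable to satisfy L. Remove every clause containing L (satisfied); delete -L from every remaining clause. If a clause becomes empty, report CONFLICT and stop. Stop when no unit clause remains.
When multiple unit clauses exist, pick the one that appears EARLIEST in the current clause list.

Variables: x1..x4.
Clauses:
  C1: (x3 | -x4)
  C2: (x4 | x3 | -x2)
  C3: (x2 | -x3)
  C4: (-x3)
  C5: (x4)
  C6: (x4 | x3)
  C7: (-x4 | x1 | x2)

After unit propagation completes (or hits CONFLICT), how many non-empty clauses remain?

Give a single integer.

unit clause [-3] forces x3=F; simplify:
  drop 3 from [3, -4] -> [-4]
  drop 3 from [4, 3, -2] -> [4, -2]
  drop 3 from [4, 3] -> [4]
  satisfied 2 clause(s); 5 remain; assigned so far: [3]
unit clause [-4] forces x4=F; simplify:
  drop 4 from [4, -2] -> [-2]
  drop 4 from [4] -> [] (empty!)
  drop 4 from [4] -> [] (empty!)
  satisfied 2 clause(s); 3 remain; assigned so far: [3, 4]
CONFLICT (empty clause)

Answer: 1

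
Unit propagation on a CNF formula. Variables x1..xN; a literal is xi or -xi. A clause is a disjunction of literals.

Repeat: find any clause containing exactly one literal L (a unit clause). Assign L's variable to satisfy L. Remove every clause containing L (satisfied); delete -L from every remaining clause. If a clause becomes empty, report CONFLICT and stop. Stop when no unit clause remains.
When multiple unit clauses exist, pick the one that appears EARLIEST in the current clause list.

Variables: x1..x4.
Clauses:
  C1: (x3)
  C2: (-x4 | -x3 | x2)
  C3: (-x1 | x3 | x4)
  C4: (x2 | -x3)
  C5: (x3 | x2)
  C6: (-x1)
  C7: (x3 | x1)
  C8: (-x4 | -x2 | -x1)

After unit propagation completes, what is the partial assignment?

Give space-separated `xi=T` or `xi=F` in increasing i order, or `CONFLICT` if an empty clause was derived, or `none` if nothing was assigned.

unit clause [3] forces x3=T; simplify:
  drop -3 from [-4, -3, 2] -> [-4, 2]
  drop -3 from [2, -3] -> [2]
  satisfied 4 clause(s); 4 remain; assigned so far: [3]
unit clause [2] forces x2=T; simplify:
  drop -2 from [-4, -2, -1] -> [-4, -1]
  satisfied 2 clause(s); 2 remain; assigned so far: [2, 3]
unit clause [-1] forces x1=F; simplify:
  satisfied 2 clause(s); 0 remain; assigned so far: [1, 2, 3]

Answer: x1=F x2=T x3=T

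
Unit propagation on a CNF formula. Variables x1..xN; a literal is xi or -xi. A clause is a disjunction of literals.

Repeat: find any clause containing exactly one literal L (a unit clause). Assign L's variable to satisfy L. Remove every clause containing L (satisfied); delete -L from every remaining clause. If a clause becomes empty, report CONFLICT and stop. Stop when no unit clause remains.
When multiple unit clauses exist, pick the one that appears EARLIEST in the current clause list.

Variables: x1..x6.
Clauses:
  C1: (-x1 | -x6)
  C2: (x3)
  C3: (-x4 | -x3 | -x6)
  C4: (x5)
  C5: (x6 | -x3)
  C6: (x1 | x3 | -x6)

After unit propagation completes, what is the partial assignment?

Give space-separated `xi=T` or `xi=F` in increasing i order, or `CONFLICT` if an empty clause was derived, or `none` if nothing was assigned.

Answer: x1=F x3=T x4=F x5=T x6=T

Derivation:
unit clause [3] forces x3=T; simplify:
  drop -3 from [-4, -3, -6] -> [-4, -6]
  drop -3 from [6, -3] -> [6]
  satisfied 2 clause(s); 4 remain; assigned so far: [3]
unit clause [5] forces x5=T; simplify:
  satisfied 1 clause(s); 3 remain; assigned so far: [3, 5]
unit clause [6] forces x6=T; simplify:
  drop -6 from [-1, -6] -> [-1]
  drop -6 from [-4, -6] -> [-4]
  satisfied 1 clause(s); 2 remain; assigned so far: [3, 5, 6]
unit clause [-1] forces x1=F; simplify:
  satisfied 1 clause(s); 1 remain; assigned so far: [1, 3, 5, 6]
unit clause [-4] forces x4=F; simplify:
  satisfied 1 clause(s); 0 remain; assigned so far: [1, 3, 4, 5, 6]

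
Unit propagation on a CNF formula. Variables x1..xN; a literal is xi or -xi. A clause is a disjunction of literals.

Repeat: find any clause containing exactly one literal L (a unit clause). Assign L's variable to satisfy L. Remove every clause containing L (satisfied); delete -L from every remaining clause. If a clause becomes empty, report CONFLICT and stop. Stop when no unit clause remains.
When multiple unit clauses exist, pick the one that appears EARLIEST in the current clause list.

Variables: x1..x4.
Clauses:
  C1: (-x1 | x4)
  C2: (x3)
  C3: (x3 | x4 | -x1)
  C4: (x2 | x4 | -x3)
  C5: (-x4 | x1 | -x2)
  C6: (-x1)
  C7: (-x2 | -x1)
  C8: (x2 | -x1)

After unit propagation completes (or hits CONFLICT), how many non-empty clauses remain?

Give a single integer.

Answer: 2

Derivation:
unit clause [3] forces x3=T; simplify:
  drop -3 from [2, 4, -3] -> [2, 4]
  satisfied 2 clause(s); 6 remain; assigned so far: [3]
unit clause [-1] forces x1=F; simplify:
  drop 1 from [-4, 1, -2] -> [-4, -2]
  satisfied 4 clause(s); 2 remain; assigned so far: [1, 3]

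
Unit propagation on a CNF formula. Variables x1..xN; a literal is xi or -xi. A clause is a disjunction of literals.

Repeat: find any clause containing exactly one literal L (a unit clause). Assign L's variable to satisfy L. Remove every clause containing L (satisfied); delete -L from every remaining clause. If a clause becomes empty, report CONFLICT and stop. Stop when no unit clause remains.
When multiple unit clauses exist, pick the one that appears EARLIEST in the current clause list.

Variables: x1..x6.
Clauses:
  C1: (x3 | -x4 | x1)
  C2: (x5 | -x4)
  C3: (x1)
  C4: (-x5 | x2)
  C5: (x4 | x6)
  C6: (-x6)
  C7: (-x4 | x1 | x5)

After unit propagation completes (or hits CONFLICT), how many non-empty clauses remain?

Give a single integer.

unit clause [1] forces x1=T; simplify:
  satisfied 3 clause(s); 4 remain; assigned so far: [1]
unit clause [-6] forces x6=F; simplify:
  drop 6 from [4, 6] -> [4]
  satisfied 1 clause(s); 3 remain; assigned so far: [1, 6]
unit clause [4] forces x4=T; simplify:
  drop -4 from [5, -4] -> [5]
  satisfied 1 clause(s); 2 remain; assigned so far: [1, 4, 6]
unit clause [5] forces x5=T; simplify:
  drop -5 from [-5, 2] -> [2]
  satisfied 1 clause(s); 1 remain; assigned so far: [1, 4, 5, 6]
unit clause [2] forces x2=T; simplify:
  satisfied 1 clause(s); 0 remain; assigned so far: [1, 2, 4, 5, 6]

Answer: 0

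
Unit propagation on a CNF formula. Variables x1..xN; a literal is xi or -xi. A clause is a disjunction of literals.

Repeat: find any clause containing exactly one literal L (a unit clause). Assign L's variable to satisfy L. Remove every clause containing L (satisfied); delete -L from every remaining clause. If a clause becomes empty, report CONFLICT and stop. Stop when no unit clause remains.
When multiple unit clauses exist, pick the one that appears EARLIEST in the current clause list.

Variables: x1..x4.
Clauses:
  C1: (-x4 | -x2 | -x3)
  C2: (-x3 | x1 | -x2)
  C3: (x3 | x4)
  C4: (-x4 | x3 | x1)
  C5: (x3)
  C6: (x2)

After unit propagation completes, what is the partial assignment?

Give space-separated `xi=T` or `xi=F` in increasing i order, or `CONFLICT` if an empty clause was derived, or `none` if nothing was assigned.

unit clause [3] forces x3=T; simplify:
  drop -3 from [-4, -2, -3] -> [-4, -2]
  drop -3 from [-3, 1, -2] -> [1, -2]
  satisfied 3 clause(s); 3 remain; assigned so far: [3]
unit clause [2] forces x2=T; simplify:
  drop -2 from [-4, -2] -> [-4]
  drop -2 from [1, -2] -> [1]
  satisfied 1 clause(s); 2 remain; assigned so far: [2, 3]
unit clause [-4] forces x4=F; simplify:
  satisfied 1 clause(s); 1 remain; assigned so far: [2, 3, 4]
unit clause [1] forces x1=T; simplify:
  satisfied 1 clause(s); 0 remain; assigned so far: [1, 2, 3, 4]

Answer: x1=T x2=T x3=T x4=F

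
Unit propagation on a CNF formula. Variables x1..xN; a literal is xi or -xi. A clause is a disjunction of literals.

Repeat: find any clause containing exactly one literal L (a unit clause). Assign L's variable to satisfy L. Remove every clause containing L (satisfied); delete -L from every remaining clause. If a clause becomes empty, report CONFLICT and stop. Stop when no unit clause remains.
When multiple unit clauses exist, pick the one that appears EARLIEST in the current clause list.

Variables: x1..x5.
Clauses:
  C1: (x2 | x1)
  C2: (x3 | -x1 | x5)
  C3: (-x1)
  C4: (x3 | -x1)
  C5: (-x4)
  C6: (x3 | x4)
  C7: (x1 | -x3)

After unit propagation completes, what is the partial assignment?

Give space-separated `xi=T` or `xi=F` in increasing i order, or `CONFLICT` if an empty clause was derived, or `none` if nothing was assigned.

Answer: CONFLICT

Derivation:
unit clause [-1] forces x1=F; simplify:
  drop 1 from [2, 1] -> [2]
  drop 1 from [1, -3] -> [-3]
  satisfied 3 clause(s); 4 remain; assigned so far: [1]
unit clause [2] forces x2=T; simplify:
  satisfied 1 clause(s); 3 remain; assigned so far: [1, 2]
unit clause [-4] forces x4=F; simplify:
  drop 4 from [3, 4] -> [3]
  satisfied 1 clause(s); 2 remain; assigned so far: [1, 2, 4]
unit clause [3] forces x3=T; simplify:
  drop -3 from [-3] -> [] (empty!)
  satisfied 1 clause(s); 1 remain; assigned so far: [1, 2, 3, 4]
CONFLICT (empty clause)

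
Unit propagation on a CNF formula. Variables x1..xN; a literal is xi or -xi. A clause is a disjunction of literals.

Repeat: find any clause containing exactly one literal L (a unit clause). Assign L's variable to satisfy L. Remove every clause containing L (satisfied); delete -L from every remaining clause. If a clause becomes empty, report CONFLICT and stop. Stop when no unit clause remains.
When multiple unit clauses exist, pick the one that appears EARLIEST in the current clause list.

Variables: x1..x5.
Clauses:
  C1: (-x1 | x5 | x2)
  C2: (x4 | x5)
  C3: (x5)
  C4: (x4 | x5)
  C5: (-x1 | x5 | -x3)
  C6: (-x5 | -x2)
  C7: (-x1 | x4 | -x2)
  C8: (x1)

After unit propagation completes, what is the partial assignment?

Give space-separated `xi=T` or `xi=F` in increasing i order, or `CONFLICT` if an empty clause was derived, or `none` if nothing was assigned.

Answer: x1=T x2=F x5=T

Derivation:
unit clause [5] forces x5=T; simplify:
  drop -5 from [-5, -2] -> [-2]
  satisfied 5 clause(s); 3 remain; assigned so far: [5]
unit clause [-2] forces x2=F; simplify:
  satisfied 2 clause(s); 1 remain; assigned so far: [2, 5]
unit clause [1] forces x1=T; simplify:
  satisfied 1 clause(s); 0 remain; assigned so far: [1, 2, 5]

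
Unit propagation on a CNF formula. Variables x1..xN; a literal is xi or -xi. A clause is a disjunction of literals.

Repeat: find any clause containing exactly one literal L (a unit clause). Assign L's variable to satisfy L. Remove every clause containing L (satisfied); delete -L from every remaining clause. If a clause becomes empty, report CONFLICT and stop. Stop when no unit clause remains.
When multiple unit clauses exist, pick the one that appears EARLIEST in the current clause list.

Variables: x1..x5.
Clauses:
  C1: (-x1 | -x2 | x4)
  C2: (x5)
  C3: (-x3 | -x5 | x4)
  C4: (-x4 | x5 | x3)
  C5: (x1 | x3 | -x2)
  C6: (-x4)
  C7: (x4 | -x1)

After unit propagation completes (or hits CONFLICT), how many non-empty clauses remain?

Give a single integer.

unit clause [5] forces x5=T; simplify:
  drop -5 from [-3, -5, 4] -> [-3, 4]
  satisfied 2 clause(s); 5 remain; assigned so far: [5]
unit clause [-4] forces x4=F; simplify:
  drop 4 from [-1, -2, 4] -> [-1, -2]
  drop 4 from [-3, 4] -> [-3]
  drop 4 from [4, -1] -> [-1]
  satisfied 1 clause(s); 4 remain; assigned so far: [4, 5]
unit clause [-3] forces x3=F; simplify:
  drop 3 from [1, 3, -2] -> [1, -2]
  satisfied 1 clause(s); 3 remain; assigned so far: [3, 4, 5]
unit clause [-1] forces x1=F; simplify:
  drop 1 from [1, -2] -> [-2]
  satisfied 2 clause(s); 1 remain; assigned so far: [1, 3, 4, 5]
unit clause [-2] forces x2=F; simplify:
  satisfied 1 clause(s); 0 remain; assigned so far: [1, 2, 3, 4, 5]

Answer: 0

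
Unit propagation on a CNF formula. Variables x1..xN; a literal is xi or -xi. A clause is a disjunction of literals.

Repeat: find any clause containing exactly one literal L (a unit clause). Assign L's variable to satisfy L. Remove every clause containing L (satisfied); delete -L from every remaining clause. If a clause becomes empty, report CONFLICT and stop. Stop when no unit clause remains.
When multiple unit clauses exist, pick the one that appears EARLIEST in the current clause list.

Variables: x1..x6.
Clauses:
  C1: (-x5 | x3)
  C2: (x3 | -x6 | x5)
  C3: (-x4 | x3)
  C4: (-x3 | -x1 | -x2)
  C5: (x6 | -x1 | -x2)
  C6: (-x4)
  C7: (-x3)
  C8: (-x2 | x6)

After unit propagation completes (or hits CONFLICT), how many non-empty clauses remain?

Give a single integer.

Answer: 0

Derivation:
unit clause [-4] forces x4=F; simplify:
  satisfied 2 clause(s); 6 remain; assigned so far: [4]
unit clause [-3] forces x3=F; simplify:
  drop 3 from [-5, 3] -> [-5]
  drop 3 from [3, -6, 5] -> [-6, 5]
  satisfied 2 clause(s); 4 remain; assigned so far: [3, 4]
unit clause [-5] forces x5=F; simplify:
  drop 5 from [-6, 5] -> [-6]
  satisfied 1 clause(s); 3 remain; assigned so far: [3, 4, 5]
unit clause [-6] forces x6=F; simplify:
  drop 6 from [6, -1, -2] -> [-1, -2]
  drop 6 from [-2, 6] -> [-2]
  satisfied 1 clause(s); 2 remain; assigned so far: [3, 4, 5, 6]
unit clause [-2] forces x2=F; simplify:
  satisfied 2 clause(s); 0 remain; assigned so far: [2, 3, 4, 5, 6]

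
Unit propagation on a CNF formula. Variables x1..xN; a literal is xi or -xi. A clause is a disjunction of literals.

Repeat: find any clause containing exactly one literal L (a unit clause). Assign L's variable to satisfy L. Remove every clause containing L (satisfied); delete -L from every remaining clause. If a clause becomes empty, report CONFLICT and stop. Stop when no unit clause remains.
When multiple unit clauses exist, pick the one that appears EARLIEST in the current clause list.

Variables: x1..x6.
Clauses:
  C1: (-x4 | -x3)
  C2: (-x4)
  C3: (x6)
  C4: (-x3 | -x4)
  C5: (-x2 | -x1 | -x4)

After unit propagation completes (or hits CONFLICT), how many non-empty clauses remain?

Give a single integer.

unit clause [-4] forces x4=F; simplify:
  satisfied 4 clause(s); 1 remain; assigned so far: [4]
unit clause [6] forces x6=T; simplify:
  satisfied 1 clause(s); 0 remain; assigned so far: [4, 6]

Answer: 0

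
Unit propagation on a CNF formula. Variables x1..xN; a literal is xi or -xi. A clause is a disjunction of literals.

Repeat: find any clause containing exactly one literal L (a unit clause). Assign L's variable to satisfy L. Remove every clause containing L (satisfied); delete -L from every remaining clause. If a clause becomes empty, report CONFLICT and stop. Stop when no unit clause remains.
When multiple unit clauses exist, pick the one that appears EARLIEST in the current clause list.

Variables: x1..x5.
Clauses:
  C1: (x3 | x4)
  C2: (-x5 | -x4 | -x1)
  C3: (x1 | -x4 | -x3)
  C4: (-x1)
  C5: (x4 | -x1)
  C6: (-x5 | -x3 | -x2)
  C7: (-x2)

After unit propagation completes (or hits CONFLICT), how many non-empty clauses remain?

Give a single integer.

Answer: 2

Derivation:
unit clause [-1] forces x1=F; simplify:
  drop 1 from [1, -4, -3] -> [-4, -3]
  satisfied 3 clause(s); 4 remain; assigned so far: [1]
unit clause [-2] forces x2=F; simplify:
  satisfied 2 clause(s); 2 remain; assigned so far: [1, 2]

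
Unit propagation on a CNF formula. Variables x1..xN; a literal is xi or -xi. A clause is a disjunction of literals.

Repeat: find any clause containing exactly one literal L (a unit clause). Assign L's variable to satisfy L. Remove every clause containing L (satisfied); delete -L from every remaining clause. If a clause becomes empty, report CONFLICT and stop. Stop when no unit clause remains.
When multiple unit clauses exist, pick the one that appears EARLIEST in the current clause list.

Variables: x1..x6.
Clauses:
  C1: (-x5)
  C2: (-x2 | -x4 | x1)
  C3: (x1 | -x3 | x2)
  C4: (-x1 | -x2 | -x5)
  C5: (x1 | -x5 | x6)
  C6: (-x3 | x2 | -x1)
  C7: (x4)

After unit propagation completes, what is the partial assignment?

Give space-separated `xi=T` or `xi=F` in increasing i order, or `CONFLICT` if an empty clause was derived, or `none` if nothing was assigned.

Answer: x4=T x5=F

Derivation:
unit clause [-5] forces x5=F; simplify:
  satisfied 3 clause(s); 4 remain; assigned so far: [5]
unit clause [4] forces x4=T; simplify:
  drop -4 from [-2, -4, 1] -> [-2, 1]
  satisfied 1 clause(s); 3 remain; assigned so far: [4, 5]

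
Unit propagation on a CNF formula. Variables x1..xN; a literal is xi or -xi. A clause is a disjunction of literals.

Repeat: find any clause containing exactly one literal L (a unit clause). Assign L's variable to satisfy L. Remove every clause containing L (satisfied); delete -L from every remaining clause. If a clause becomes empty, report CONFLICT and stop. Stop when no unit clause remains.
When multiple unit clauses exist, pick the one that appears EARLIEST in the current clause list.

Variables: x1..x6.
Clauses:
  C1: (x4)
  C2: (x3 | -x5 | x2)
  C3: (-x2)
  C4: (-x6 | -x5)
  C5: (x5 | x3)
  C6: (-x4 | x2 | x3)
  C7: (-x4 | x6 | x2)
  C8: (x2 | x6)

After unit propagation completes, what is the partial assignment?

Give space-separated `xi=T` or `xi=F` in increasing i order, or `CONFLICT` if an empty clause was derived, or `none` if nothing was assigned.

Answer: x2=F x3=T x4=T x5=F x6=T

Derivation:
unit clause [4] forces x4=T; simplify:
  drop -4 from [-4, 2, 3] -> [2, 3]
  drop -4 from [-4, 6, 2] -> [6, 2]
  satisfied 1 clause(s); 7 remain; assigned so far: [4]
unit clause [-2] forces x2=F; simplify:
  drop 2 from [3, -5, 2] -> [3, -5]
  drop 2 from [2, 3] -> [3]
  drop 2 from [6, 2] -> [6]
  drop 2 from [2, 6] -> [6]
  satisfied 1 clause(s); 6 remain; assigned so far: [2, 4]
unit clause [3] forces x3=T; simplify:
  satisfied 3 clause(s); 3 remain; assigned so far: [2, 3, 4]
unit clause [6] forces x6=T; simplify:
  drop -6 from [-6, -5] -> [-5]
  satisfied 2 clause(s); 1 remain; assigned so far: [2, 3, 4, 6]
unit clause [-5] forces x5=F; simplify:
  satisfied 1 clause(s); 0 remain; assigned so far: [2, 3, 4, 5, 6]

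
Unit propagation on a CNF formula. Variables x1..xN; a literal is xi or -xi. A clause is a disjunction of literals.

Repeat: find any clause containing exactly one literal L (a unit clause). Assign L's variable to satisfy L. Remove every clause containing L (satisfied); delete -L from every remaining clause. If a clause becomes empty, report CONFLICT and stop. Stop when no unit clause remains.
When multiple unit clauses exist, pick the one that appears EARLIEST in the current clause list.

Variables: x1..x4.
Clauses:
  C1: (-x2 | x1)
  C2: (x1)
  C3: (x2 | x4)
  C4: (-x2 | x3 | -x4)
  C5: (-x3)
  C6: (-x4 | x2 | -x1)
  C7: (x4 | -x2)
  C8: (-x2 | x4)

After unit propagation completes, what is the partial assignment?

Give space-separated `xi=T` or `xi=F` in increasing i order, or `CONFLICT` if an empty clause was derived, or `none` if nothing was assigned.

Answer: x1=T x3=F

Derivation:
unit clause [1] forces x1=T; simplify:
  drop -1 from [-4, 2, -1] -> [-4, 2]
  satisfied 2 clause(s); 6 remain; assigned so far: [1]
unit clause [-3] forces x3=F; simplify:
  drop 3 from [-2, 3, -4] -> [-2, -4]
  satisfied 1 clause(s); 5 remain; assigned so far: [1, 3]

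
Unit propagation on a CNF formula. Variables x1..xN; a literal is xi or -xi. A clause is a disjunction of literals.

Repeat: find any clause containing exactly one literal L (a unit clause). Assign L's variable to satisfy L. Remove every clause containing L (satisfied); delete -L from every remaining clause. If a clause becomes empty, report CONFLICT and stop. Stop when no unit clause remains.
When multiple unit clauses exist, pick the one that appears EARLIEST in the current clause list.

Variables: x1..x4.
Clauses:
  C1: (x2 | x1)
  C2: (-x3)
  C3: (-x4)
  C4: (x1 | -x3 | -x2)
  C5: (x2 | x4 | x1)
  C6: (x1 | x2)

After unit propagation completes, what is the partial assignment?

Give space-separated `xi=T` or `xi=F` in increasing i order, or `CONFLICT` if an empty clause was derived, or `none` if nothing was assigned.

unit clause [-3] forces x3=F; simplify:
  satisfied 2 clause(s); 4 remain; assigned so far: [3]
unit clause [-4] forces x4=F; simplify:
  drop 4 from [2, 4, 1] -> [2, 1]
  satisfied 1 clause(s); 3 remain; assigned so far: [3, 4]

Answer: x3=F x4=F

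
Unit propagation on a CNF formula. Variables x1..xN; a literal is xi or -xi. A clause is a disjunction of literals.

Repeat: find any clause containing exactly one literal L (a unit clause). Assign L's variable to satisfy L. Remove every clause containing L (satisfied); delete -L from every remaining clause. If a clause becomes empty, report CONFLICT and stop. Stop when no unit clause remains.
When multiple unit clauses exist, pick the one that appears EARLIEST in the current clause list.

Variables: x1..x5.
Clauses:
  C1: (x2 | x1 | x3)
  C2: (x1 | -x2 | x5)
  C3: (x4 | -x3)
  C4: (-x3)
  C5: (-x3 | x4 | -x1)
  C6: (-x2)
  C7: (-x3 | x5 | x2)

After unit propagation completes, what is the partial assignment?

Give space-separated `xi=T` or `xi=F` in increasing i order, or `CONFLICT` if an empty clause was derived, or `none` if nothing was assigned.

unit clause [-3] forces x3=F; simplify:
  drop 3 from [2, 1, 3] -> [2, 1]
  satisfied 4 clause(s); 3 remain; assigned so far: [3]
unit clause [-2] forces x2=F; simplify:
  drop 2 from [2, 1] -> [1]
  satisfied 2 clause(s); 1 remain; assigned so far: [2, 3]
unit clause [1] forces x1=T; simplify:
  satisfied 1 clause(s); 0 remain; assigned so far: [1, 2, 3]

Answer: x1=T x2=F x3=F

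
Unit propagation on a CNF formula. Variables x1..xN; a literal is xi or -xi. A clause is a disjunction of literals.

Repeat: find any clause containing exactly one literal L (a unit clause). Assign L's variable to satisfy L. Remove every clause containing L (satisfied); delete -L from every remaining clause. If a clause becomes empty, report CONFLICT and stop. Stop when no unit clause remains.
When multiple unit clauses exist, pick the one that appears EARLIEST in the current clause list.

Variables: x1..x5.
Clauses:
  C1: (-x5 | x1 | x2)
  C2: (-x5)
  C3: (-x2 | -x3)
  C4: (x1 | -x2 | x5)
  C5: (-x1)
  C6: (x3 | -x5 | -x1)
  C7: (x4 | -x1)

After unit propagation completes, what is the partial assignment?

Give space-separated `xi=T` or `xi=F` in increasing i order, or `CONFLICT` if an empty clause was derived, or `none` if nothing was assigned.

Answer: x1=F x2=F x5=F

Derivation:
unit clause [-5] forces x5=F; simplify:
  drop 5 from [1, -2, 5] -> [1, -2]
  satisfied 3 clause(s); 4 remain; assigned so far: [5]
unit clause [-1] forces x1=F; simplify:
  drop 1 from [1, -2] -> [-2]
  satisfied 2 clause(s); 2 remain; assigned so far: [1, 5]
unit clause [-2] forces x2=F; simplify:
  satisfied 2 clause(s); 0 remain; assigned so far: [1, 2, 5]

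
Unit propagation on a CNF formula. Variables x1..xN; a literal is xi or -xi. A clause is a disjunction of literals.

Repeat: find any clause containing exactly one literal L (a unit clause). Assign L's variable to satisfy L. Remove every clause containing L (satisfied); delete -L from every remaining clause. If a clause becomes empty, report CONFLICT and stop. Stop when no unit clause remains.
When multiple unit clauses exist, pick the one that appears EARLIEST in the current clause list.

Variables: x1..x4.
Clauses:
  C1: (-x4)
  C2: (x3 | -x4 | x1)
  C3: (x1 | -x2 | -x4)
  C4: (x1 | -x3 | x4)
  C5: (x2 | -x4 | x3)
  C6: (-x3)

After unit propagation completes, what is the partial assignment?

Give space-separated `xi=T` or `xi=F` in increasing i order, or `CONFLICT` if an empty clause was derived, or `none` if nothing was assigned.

unit clause [-4] forces x4=F; simplify:
  drop 4 from [1, -3, 4] -> [1, -3]
  satisfied 4 clause(s); 2 remain; assigned so far: [4]
unit clause [-3] forces x3=F; simplify:
  satisfied 2 clause(s); 0 remain; assigned so far: [3, 4]

Answer: x3=F x4=F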